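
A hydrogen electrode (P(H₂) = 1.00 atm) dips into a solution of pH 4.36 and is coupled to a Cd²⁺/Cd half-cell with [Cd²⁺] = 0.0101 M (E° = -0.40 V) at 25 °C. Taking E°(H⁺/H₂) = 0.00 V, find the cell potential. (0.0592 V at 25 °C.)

0.20 V

The hydrogen couple is the cathode, so E°_cell = 0.40 V; n = 2.
[H⁺] = 10^(−4.36) = 4.4 × 10^-5 M, and Q = [Cd²⁺]·P(H₂) / [H⁺]^2 = 5.3 × 10^6.
E = E° − (0.0592/2) log Q = 0.40 − (0.0592/2)(6.724) = 0.201 V.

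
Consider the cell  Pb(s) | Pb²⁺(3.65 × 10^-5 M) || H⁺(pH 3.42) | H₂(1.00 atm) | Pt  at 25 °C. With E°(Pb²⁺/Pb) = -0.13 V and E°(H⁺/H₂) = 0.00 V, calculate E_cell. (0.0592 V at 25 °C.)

0.059 V

The hydrogen couple is the cathode, so E°_cell = 0.13 V; n = 2.
[H⁺] = 10^(−3.42) = 3.8 × 10^-4 M, and Q = [Pb²⁺]·P(H₂) / [H⁺]^2 = 253.
E = E° − (0.0592/2) log Q = 0.13 − (0.0592/2)(2.402) = 0.059 V.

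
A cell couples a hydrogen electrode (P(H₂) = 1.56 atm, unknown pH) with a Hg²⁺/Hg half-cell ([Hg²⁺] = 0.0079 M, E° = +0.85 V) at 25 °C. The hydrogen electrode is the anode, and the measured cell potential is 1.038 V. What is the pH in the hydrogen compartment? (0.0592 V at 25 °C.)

E°_cell = 0.85 V and n = 2.
log Q = n(E° − E)/0.0592 = 2×(0.85 − 1.038)/0.0592 = -6.351.
With Q = [H⁺]^2 / ([Hg²⁺]·P(H₂)), solving for [H⁺] gives log[H⁺] = -4.130, so pH = 4.13.

pH = 4.13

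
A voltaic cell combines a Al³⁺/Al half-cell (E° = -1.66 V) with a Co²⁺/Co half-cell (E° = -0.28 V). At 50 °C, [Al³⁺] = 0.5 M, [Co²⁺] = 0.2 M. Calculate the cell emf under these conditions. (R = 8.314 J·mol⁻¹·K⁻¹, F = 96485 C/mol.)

The Co²⁺/Co couple has the higher reduction potential and acts as the cathode, so E°_cell = -0.28 − (-1.66) = 1.38 V.
Balancing electrons gives n = 6; the reaction quotient is Q = [Al³⁺]^2/[Co²⁺]^3 = 31.2.
E = E° − (RT/nF) ln Q = 1.38 − (8.314×323)/(6×96485) × (3.442) = 1.380 − 0.016 = 1.364 V.

1.36 V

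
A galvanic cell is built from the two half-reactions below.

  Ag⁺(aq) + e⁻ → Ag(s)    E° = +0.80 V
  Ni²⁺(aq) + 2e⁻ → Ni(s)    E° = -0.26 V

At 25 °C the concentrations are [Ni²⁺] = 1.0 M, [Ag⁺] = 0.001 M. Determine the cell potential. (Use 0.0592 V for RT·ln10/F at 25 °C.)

The Ag⁺/Ag couple has the higher reduction potential and acts as the cathode, so E°_cell = +0.80 − (-0.26) = 1.06 V.
Balancing electrons gives n = 2; the reaction quotient is Q = [Ni²⁺]/[Ag⁺]^2 = 1 × 10^6.
At 25 °C, E = E° − (0.0592/n) log Q = 1.06 − (0.0592/2)(6.000) = 1.060 − 0.178 = 0.882 V.

0.882 V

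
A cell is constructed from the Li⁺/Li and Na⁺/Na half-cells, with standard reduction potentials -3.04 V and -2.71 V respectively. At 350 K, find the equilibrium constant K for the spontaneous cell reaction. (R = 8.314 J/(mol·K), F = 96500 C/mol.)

E°_cell = -2.71 − (-3.04) = 0.33 V, with n = 1 electron transferred.
At equilibrium E = 0, so the Nernst equation gives ln K = nFE°/RT = (1)(96500)(0.33)/((8.314)(350)) = 10.94.
K = e^10.94 = 5.7 × 10^4.

5.7 × 10^4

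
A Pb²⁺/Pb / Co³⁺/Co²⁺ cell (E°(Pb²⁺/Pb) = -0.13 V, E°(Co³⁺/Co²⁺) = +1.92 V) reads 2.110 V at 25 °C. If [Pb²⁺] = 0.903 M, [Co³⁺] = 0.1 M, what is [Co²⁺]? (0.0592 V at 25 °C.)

From the Nernst equation, log Q = n(E° − E)/0.0592 = 2(2.05 − 2.110)/0.0592 = -2.027, so Q = 0.00940.
With Q = [Pb²⁺]·[Co²⁺]^2/[Co³⁺]^2 and the known concentrations, [Co²⁺]^2 in the numerator gives [Co²⁺] = 0.01 M.

0.01 M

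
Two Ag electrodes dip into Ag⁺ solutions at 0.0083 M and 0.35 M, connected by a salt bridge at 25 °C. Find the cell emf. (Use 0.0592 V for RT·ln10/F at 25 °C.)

Both half-cells are Ag⁺/Ag, so E°_cell = 0. The concentrated side is the cathode; the cell reaction moves Ag⁺ from high to low concentration with n = 1.
Q = [Ag⁺]_dilute/[Ag⁺]_conc = 0.0083/0.35 = 0.0237.
E = 0 − (0.0592/1) log Q = −(0.0592/1)(-1.625) = 0.0962 V.

0.096 V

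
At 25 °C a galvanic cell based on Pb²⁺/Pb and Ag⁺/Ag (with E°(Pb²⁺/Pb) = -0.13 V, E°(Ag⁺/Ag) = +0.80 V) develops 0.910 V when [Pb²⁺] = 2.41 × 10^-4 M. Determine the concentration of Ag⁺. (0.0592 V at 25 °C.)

0.0071 M

From the Nernst equation, log Q = n(E° − E)/0.0592 = 2(0.93 − 0.910)/0.0592 = 0.676, so Q = 4.74.
With Q = [Pb²⁺]/[Ag⁺]^2 and the known concentrations, [Ag⁺]^2 in the denominator gives [Ag⁺] = 0.0071 M.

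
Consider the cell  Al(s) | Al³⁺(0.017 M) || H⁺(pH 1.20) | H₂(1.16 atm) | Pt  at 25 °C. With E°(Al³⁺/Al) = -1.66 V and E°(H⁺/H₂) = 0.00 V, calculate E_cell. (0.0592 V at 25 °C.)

The hydrogen couple is the cathode, so E°_cell = 1.66 V; n = 6.
[H⁺] = 10^(−1.20) = 0.063 M, and Q = [Al³⁺]^2·P(H₂)^3 / [H⁺]^6 = 7150.
E = E° − (0.0592/6) log Q = 1.66 − (0.0592/6)(3.854) = 1.622 V.

1.62 V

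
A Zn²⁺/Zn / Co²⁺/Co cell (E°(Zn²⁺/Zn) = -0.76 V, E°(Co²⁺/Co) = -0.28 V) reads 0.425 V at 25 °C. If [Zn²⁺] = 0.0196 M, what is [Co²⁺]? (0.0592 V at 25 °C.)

From the Nernst equation, log Q = n(E° − E)/0.0592 = 2(0.48 − 0.425)/0.0592 = 1.858, so Q = 72.1.
With Q = [Zn²⁺]/[Co²⁺] and the known concentrations, [Co²⁺] in the denominator gives [Co²⁺] = 2.7 × 10^-4 M.

2.7 × 10^-4 M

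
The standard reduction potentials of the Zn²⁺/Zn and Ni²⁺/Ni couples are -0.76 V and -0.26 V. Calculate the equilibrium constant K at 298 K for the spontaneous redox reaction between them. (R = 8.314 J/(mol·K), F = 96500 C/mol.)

8.2 × 10^16

E°_cell = -0.26 − (-0.76) = 0.50 V, with n = 2 electrons transferred.
At equilibrium E = 0, so the Nernst equation gives ln K = nFE°/RT = (2)(96500)(0.50)/((8.314)(298)) = 38.95.
K = e^38.95 = 8.2 × 10^16.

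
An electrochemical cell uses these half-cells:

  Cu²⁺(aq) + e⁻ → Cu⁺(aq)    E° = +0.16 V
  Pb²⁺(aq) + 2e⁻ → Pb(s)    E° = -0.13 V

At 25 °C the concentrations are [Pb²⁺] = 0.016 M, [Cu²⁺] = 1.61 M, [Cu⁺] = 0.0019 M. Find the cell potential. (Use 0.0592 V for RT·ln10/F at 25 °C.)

The Cu²⁺/Cu⁺ couple has the higher reduction potential and acts as the cathode, so E°_cell = +0.16 − (-0.13) = 0.29 V.
Balancing electrons gives n = 2; the reaction quotient is Q = [Pb²⁺]·[Cu⁺]^2/[Cu²⁺]^2 = 2.23 × 10^-8.
At 25 °C, E = E° − (0.0592/n) log Q = 0.29 − (0.0592/2)(-7.652) = 0.290 + 0.226 = 0.516 V.

0.516 V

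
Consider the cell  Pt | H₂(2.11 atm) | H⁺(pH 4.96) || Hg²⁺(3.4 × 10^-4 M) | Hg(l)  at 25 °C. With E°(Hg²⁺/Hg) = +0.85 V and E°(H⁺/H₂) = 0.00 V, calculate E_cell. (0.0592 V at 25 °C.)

The Hg²⁺/Hg couple is the cathode, so E°_cell = 0.85 V; n = 2.
[H⁺] = 10^(−4.96) = 1.1 × 10^-5 M, and Q = [H⁺]^2 / ([Hg²⁺]·P(H₂)) = 1.68 × 10^-7.
E = E° − (0.0592/2) log Q = 0.85 − (0.0592/2)(-6.776) = 1.051 V.

1.05 V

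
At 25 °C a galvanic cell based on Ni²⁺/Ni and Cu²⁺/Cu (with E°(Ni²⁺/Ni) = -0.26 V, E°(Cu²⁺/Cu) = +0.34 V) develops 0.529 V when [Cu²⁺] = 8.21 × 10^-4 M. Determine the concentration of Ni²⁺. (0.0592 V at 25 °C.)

0.21 M

From the Nernst equation, log Q = n(E° − E)/0.0592 = 2(0.60 − 0.529)/0.0592 = 2.399, so Q = 250.
With Q = [Ni²⁺]/[Cu²⁺] and the known concentrations, [Ni²⁺] in the numerator gives [Ni²⁺] = 0.21 M.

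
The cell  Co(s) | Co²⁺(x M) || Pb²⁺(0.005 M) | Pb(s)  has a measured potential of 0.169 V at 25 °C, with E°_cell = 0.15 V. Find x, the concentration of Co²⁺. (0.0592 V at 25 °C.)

From the Nernst equation, log Q = n(E° − E)/0.0592 = 2(0.15 − 0.169)/0.0592 = -0.642, so Q = 0.228.
With Q = [Co²⁺]/[Pb²⁺] and the known concentrations, [Co²⁺] in the numerator gives [Co²⁺] = 0.0011 M.

0.0011 M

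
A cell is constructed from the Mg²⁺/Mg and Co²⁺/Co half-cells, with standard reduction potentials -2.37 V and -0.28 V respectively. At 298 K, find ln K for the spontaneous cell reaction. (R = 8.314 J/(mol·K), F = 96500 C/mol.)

ln K = 162.8

E°_cell = -0.28 − (-2.37) = 2.09 V, with n = 2 electrons transferred.
At equilibrium E = 0, so the Nernst equation gives ln K = nFE°/RT = (2)(96500)(2.09)/((8.314)(298)) = 162.81.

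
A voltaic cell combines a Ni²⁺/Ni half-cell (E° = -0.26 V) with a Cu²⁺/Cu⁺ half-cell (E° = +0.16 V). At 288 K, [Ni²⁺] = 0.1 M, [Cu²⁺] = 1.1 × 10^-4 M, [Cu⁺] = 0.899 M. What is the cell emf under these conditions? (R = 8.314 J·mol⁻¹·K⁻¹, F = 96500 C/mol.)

0.225 V

The Cu²⁺/Cu⁺ couple has the higher reduction potential and acts as the cathode, so E°_cell = +0.16 − (-0.26) = 0.42 V.
Balancing electrons gives n = 2; the reaction quotient is Q = [Ni²⁺]·[Cu⁺]^2/[Cu²⁺]^2 = 6.68 × 10^6.
E = E° − (RT/nF) ln Q = 0.42 − (8.314×288)/(2×96500) × (15.715) = 0.420 − 0.195 = 0.225 V.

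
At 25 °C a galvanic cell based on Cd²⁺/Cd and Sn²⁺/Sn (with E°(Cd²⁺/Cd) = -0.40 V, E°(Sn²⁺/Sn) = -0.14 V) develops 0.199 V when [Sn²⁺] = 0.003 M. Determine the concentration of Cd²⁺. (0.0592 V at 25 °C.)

From the Nernst equation, log Q = n(E° − E)/0.0592 = 2(0.26 − 0.199)/0.0592 = 2.061, so Q = 115.
With Q = [Cd²⁺]/[Sn²⁺] and the known concentrations, [Cd²⁺] in the numerator gives [Cd²⁺] = 0.35 M.

0.35 M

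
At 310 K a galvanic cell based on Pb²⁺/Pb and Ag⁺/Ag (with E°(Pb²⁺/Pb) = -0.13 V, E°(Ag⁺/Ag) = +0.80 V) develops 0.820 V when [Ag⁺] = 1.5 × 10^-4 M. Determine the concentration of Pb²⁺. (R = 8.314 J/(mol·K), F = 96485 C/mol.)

From the Nernst equation, ln Q = nF(E° − E)/RT = 2×96485×(0.93 − 0.820)/(8.314×310) = 8.236, so Q = 3770.
With Q = [Pb²⁺]/[Ag⁺]^2 and the known concentrations, [Pb²⁺] in the numerator gives [Pb²⁺] = 8.5 × 10^-5 M.

8.5 × 10^-5 M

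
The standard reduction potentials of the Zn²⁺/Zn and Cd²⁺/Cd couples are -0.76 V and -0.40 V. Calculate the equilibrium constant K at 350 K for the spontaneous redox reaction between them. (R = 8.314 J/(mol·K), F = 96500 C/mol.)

2.3 × 10^10

E°_cell = -0.40 − (-0.76) = 0.36 V, with n = 2 electrons transferred.
At equilibrium E = 0, so the Nernst equation gives ln K = nFE°/RT = (2)(96500)(0.36)/((8.314)(350)) = 23.88.
K = e^23.88 = 2.3 × 10^10.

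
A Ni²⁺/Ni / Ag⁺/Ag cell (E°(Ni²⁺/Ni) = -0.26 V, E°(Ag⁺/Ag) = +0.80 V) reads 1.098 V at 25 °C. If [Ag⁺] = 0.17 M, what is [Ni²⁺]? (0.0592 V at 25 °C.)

0.0015 M

From the Nernst equation, log Q = n(E° − E)/0.0592 = 2(1.06 − 1.098)/0.0592 = -1.284, so Q = 0.0520.
With Q = [Ni²⁺]/[Ag⁺]^2 and the known concentrations, [Ni²⁺] in the numerator gives [Ni²⁺] = 0.0015 M.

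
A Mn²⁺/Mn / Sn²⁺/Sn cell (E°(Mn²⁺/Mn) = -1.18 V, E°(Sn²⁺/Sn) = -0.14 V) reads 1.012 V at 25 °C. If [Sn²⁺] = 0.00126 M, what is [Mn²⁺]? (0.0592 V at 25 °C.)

From the Nernst equation, log Q = n(E° − E)/0.0592 = 2(1.04 − 1.012)/0.0592 = 0.946, so Q = 8.83.
With Q = [Mn²⁺]/[Sn²⁺] and the known concentrations, [Mn²⁺] in the numerator gives [Mn²⁺] = 0.011 M.

0.011 M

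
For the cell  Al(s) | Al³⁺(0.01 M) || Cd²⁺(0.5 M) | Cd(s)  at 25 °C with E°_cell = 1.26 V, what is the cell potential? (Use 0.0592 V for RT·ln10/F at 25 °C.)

1.29 V

Balancing electrons gives n = 6; the reaction quotient is Q = [Al³⁺]^2/[Cd²⁺]^3 = 8 × 10^-4.
At 25 °C, E = E° − (0.0592/n) log Q = 1.26 − (0.0592/6)(-3.097) = 1.260 + 0.031 = 1.291 V.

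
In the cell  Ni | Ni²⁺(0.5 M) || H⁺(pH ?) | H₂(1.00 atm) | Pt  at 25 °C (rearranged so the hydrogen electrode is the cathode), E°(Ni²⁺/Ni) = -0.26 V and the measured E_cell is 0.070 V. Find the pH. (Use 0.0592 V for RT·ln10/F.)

E°_cell = 0.26 V and n = 2.
log Q = n(E° − E)/0.0592 = 2×(0.26 − 0.070)/0.0592 = 6.419.
With Q = [Ni²⁺]·P(H₂) / [H⁺]^2, solving for [H⁺] gives log[H⁺] = -3.360, so pH = 3.36.

pH = 3.36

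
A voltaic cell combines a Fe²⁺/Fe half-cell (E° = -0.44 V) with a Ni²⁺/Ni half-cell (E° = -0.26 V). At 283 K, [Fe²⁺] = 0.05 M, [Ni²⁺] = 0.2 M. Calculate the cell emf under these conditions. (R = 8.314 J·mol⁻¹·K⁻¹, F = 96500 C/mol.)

0.197 V

The Ni²⁺/Ni couple has the higher reduction potential and acts as the cathode, so E°_cell = -0.26 − (-0.44) = 0.18 V.
Balancing electrons gives n = 2; the reaction quotient is Q = [Fe²⁺]/[Ni²⁺] = 0.250.
E = E° − (RT/nF) ln Q = 0.18 − (8.314×283)/(2×96500) × (-1.386) = 0.180 + 0.017 = 0.197 V.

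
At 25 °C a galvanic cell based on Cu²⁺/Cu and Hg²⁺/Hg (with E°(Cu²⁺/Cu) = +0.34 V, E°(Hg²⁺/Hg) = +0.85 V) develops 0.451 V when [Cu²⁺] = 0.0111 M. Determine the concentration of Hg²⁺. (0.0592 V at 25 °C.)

1.1 × 10^-4 M

From the Nernst equation, log Q = n(E° − E)/0.0592 = 2(0.51 − 0.451)/0.0592 = 1.993, so Q = 98.5.
With Q = [Cu²⁺]/[Hg²⁺] and the known concentrations, [Hg²⁺] in the denominator gives [Hg²⁺] = 1.1 × 10^-4 M.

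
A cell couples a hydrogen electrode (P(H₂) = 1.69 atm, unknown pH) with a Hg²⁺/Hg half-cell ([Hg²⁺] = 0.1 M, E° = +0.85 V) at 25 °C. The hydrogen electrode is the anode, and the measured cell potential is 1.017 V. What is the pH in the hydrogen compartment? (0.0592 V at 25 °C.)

pH = 3.21

E°_cell = 0.85 V and n = 2.
log Q = n(E° − E)/0.0592 = 2×(0.85 − 1.017)/0.0592 = -5.642.
With Q = [H⁺]^2 / ([Hg²⁺]·P(H₂)), solving for [H⁺] gives log[H⁺] = -3.207, so pH = 3.21.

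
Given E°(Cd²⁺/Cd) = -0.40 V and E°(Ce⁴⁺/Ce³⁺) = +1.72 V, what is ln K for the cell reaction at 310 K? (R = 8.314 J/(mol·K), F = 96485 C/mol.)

E°_cell = +1.72 − (-0.40) = 2.12 V, with n = 2 electrons transferred.
At equilibrium E = 0, so the Nernst equation gives ln K = nFE°/RT = (2)(96485)(2.12)/((8.314)(310)) = 158.73.

ln K = 158.7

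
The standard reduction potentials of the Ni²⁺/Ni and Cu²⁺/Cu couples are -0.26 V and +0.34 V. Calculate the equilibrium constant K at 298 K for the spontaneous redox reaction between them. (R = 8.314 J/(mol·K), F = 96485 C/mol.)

E°_cell = +0.34 − (-0.26) = 0.60 V, with n = 2 electrons transferred.
At equilibrium E = 0, so the Nernst equation gives ln K = nFE°/RT = (2)(96485)(0.60)/((8.314)(298)) = 46.73.
K = e^46.73 = 2 × 10^20.

2 × 10^20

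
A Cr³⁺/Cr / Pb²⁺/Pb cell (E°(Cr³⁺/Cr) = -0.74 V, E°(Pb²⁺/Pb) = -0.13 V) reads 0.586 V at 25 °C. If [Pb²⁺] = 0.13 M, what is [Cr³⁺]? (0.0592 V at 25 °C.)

From the Nernst equation, log Q = n(E° − E)/0.0592 = 6(0.61 − 0.586)/0.0592 = 2.432, so Q = 271.
With Q = [Cr³⁺]^2/[Pb²⁺]^3 and the known concentrations, [Cr³⁺]^2 in the numerator gives [Cr³⁺] = 0.77 M.

0.77 M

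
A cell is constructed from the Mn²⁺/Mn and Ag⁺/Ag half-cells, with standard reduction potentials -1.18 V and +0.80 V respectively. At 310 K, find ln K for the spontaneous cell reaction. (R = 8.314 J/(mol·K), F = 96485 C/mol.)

E°_cell = +0.80 − (-1.18) = 1.98 V, with n = 2 electrons transferred.
At equilibrium E = 0, so the Nernst equation gives ln K = nFE°/RT = (2)(96485)(1.98)/((8.314)(310)) = 148.25.

ln K = 148.2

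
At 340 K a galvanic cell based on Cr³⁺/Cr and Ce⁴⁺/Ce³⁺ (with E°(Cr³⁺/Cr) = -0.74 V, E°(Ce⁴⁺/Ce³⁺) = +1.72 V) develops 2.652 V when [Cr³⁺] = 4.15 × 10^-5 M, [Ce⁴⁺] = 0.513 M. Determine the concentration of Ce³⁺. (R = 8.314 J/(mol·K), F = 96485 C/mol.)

From the Nernst equation, ln Q = nF(E° − E)/RT = 3×96485×(2.46 − 2.652)/(8.314×340) = -19.660, so Q = 2.89 × 10^-9.
With Q = [Cr³⁺]·[Ce³⁺]^3/[Ce⁴⁺]^3 and the known concentrations, [Ce³⁺]^3 in the numerator gives [Ce³⁺] = 0.021 M.

0.021 M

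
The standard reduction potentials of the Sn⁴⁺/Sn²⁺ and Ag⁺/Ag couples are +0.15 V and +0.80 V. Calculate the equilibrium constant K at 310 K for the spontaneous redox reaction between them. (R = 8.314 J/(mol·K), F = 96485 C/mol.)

E°_cell = +0.80 − (+0.15) = 0.65 V, with n = 2 electrons transferred.
At equilibrium E = 0, so the Nernst equation gives ln K = nFE°/RT = (2)(96485)(0.65)/((8.314)(310)) = 48.67.
K = e^48.67 = 1.4 × 10^21.

1.4 × 10^21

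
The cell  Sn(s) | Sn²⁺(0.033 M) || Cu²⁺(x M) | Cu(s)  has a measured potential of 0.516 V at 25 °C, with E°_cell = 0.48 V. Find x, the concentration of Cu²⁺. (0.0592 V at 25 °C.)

From the Nernst equation, log Q = n(E° − E)/0.0592 = 2(0.48 − 0.516)/0.0592 = -1.216, so Q = 0.0608.
With Q = [Sn²⁺]/[Cu²⁺] and the known concentrations, [Cu²⁺] in the denominator gives [Cu²⁺] = 0.54 M.

0.54 M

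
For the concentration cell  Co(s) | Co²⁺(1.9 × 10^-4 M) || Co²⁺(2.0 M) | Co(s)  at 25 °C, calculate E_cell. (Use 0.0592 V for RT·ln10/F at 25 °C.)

0.12 V

Both half-cells are Co²⁺/Co, so E°_cell = 0. The concentrated side is the cathode; the cell reaction moves Co²⁺ from high to low concentration with n = 2.
Q = [Co²⁺]_dilute/[Co²⁺]_conc = 1.9 × 10^-4/2.0 = 9.5 × 10^-5.
E = 0 − (0.0592/2) log Q = −(0.0592/2)(-4.022) = 0.1191 V.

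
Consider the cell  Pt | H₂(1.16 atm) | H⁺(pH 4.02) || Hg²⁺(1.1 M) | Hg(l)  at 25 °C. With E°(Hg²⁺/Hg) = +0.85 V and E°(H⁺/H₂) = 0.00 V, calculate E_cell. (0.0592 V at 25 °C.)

The Hg²⁺/Hg couple is the cathode, so E°_cell = 0.85 V; n = 2.
[H⁺] = 10^(−4.02) = 9.5 × 10^-5 M, and Q = [H⁺]^2 / ([Hg²⁺]·P(H₂)) = 7.15 × 10^-9.
E = E° − (0.0592/2) log Q = 0.85 − (0.0592/2)(-8.146) = 1.091 V.

1.09 V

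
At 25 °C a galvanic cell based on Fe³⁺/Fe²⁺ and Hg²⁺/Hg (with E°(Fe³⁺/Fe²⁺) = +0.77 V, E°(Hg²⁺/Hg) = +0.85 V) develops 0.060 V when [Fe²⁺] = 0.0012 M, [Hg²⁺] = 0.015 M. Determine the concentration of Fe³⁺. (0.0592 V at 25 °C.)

3.2 × 10^-4 M

From the Nernst equation, log Q = n(E° − E)/0.0592 = 2(0.08 − 0.060)/0.0592 = 0.676, so Q = 4.74.
With Q = [Fe³⁺]^2/([Fe²⁺]^2·[Hg²⁺]) and the known concentrations, [Fe³⁺]^2 in the numerator gives [Fe³⁺] = 3.2 × 10^-4 M.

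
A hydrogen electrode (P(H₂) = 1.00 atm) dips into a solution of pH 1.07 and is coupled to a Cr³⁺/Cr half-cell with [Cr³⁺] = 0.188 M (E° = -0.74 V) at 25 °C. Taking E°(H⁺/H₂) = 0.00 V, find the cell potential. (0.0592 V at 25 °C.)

0.69 V

The hydrogen couple is the cathode, so E°_cell = 0.74 V; n = 6.
[H⁺] = 10^(−1.07) = 0.085 M, and Q = [Cr³⁺]^2·P(H₂)^3 / [H⁺]^6 = 9.3 × 10^4.
E = E° − (0.0592/6) log Q = 0.74 − (0.0592/6)(4.968) = 0.691 V.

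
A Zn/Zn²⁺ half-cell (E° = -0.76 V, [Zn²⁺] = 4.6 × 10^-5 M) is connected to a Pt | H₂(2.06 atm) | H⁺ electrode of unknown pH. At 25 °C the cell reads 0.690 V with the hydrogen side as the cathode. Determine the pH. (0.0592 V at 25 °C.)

pH = 3.19

E°_cell = 0.76 V and n = 2.
log Q = n(E° − E)/0.0592 = 2×(0.76 − 0.690)/0.0592 = 2.365.
With Q = [Zn²⁺]·P(H₂) / [H⁺]^2, solving for [H⁺] gives log[H⁺] = -3.194, so pH = 3.19.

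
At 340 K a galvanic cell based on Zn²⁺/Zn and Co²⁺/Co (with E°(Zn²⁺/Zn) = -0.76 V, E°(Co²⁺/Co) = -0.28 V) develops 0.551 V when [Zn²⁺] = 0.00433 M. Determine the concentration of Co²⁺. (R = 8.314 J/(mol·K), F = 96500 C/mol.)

From the Nernst equation, ln Q = nF(E° − E)/RT = 2×96500×(0.48 − 0.551)/(8.314×340) = -4.848, so Q = 0.00785.
With Q = [Zn²⁺]/[Co²⁺] and the known concentrations, [Co²⁺] in the denominator gives [Co²⁺] = 0.55 M.

0.55 M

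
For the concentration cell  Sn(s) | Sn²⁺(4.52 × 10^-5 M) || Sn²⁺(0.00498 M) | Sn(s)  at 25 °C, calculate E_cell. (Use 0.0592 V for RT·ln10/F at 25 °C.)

Both half-cells are Sn²⁺/Sn, so E°_cell = 0. The concentrated side is the cathode; the cell reaction moves Sn²⁺ from high to low concentration with n = 2.
Q = [Sn²⁺]_dilute/[Sn²⁺]_conc = 4.52 × 10^-5/0.00498 = 0.00908.
E = 0 − (0.0592/2) log Q = −(0.0592/2)(-2.042) = 0.0604 V.

0.060 V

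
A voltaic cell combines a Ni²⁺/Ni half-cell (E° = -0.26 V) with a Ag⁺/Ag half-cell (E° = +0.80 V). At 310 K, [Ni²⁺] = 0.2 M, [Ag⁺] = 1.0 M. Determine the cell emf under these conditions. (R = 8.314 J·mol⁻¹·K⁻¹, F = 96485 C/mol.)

The Ag⁺/Ag couple has the higher reduction potential and acts as the cathode, so E°_cell = +0.80 − (-0.26) = 1.06 V.
Balancing electrons gives n = 2; the reaction quotient is Q = [Ni²⁺]/[Ag⁺]^2 = 0.200.
E = E° − (RT/nF) ln Q = 1.06 − (8.314×310)/(2×96485) × (-1.609) = 1.060 + 0.021 = 1.081 V.

1.08 V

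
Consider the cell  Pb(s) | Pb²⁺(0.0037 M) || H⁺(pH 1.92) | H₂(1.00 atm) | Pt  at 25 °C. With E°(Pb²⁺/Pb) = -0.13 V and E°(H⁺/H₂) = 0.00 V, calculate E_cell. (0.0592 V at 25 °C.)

0.088 V

The hydrogen couple is the cathode, so E°_cell = 0.13 V; n = 2.
[H⁺] = 10^(−1.92) = 0.012 M, and Q = [Pb²⁺]·P(H₂) / [H⁺]^2 = 25.6.
E = E° − (0.0592/2) log Q = 0.13 − (0.0592/2)(1.408) = 0.088 V.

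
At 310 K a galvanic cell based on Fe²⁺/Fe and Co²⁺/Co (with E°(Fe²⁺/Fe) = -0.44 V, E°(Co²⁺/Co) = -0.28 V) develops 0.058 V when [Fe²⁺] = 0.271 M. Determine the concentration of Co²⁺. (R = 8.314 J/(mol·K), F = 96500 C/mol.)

1.3 × 10^-4 M

From the Nernst equation, ln Q = nF(E° − E)/RT = 2×96500×(0.16 − 0.058)/(8.314×310) = 7.638, so Q = 2080.
With Q = [Fe²⁺]/[Co²⁺] and the known concentrations, [Co²⁺] in the denominator gives [Co²⁺] = 1.3 × 10^-4 M.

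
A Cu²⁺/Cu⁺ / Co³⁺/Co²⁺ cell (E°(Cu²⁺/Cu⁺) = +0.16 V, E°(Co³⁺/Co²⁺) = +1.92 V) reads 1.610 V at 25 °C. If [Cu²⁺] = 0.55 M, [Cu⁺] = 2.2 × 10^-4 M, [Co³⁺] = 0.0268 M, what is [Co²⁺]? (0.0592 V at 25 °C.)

From the Nernst equation, log Q = n(E° − E)/0.0592 = 1(1.76 − 1.610)/0.0592 = 2.534, so Q = 342.
With Q = [Cu²⁺]·[Co²⁺]/([Cu⁺]·[Co³⁺]) and the known concentrations, [Co²⁺] in the numerator gives [Co²⁺] = 0.0037 M.

0.0037 M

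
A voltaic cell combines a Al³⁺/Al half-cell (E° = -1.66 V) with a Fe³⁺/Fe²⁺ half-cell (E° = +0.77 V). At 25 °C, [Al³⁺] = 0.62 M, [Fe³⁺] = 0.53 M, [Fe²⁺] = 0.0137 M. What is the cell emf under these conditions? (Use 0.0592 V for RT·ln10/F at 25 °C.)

2.53 V

The Fe³⁺/Fe²⁺ couple has the higher reduction potential and acts as the cathode, so E°_cell = +0.77 − (-1.66) = 2.43 V.
Balancing electrons gives n = 3; the reaction quotient is Q = [Al³⁺]·[Fe²⁺]^3/[Fe³⁺]^3 = 1.07 × 10^-5.
At 25 °C, E = E° − (0.0592/n) log Q = 2.43 − (0.0592/3)(-4.970) = 2.430 + 0.098 = 2.528 V.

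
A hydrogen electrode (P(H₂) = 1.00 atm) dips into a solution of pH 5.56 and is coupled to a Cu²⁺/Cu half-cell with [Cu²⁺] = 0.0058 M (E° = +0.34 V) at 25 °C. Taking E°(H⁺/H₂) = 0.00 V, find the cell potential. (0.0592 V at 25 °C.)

The Cu²⁺/Cu couple is the cathode, so E°_cell = 0.34 V; n = 2.
[H⁺] = 10^(−5.56) = 2.8 × 10^-6 M, and Q = [H⁺]^2 / ([Cu²⁺]·P(H₂)) = 1.31 × 10^-9.
E = E° − (0.0592/2) log Q = 0.34 − (0.0592/2)(-8.883) = 0.603 V.

0.60 V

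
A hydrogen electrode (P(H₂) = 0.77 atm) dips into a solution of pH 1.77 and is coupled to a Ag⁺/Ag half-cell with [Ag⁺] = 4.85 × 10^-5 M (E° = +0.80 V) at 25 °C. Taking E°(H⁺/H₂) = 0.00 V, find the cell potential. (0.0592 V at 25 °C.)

The Ag⁺/Ag couple is the cathode, so E°_cell = 0.80 V; n = 2.
[H⁺] = 10^(−1.77) = 0.017 M, and Q = [H⁺]^2 / ([Ag⁺]^2·P(H₂)) = 1.59 × 10^5.
E = E° − (0.0592/2) log Q = 0.80 − (0.0592/2)(5.202) = 0.646 V.

0.65 V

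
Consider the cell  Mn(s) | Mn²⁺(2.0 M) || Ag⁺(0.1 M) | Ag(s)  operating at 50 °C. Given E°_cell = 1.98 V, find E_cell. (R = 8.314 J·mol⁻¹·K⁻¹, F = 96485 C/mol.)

Balancing electrons gives n = 2; the reaction quotient is Q = [Mn²⁺]/[Ag⁺]^2 = 200.
E = E° − (RT/nF) ln Q = 1.98 − (8.314×323)/(2×96485) × (5.298) = 1.980 − 0.074 = 1.906 V.

1.91 V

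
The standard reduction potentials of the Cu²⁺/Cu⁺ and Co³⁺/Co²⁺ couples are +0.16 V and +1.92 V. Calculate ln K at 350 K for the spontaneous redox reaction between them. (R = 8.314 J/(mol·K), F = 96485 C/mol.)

E°_cell = +1.92 − (+0.16) = 1.76 V, with n = 1 electron transferred.
At equilibrium E = 0, so the Nernst equation gives ln K = nFE°/RT = (1)(96485)(1.76)/((8.314)(350)) = 58.36.

ln K = 58.4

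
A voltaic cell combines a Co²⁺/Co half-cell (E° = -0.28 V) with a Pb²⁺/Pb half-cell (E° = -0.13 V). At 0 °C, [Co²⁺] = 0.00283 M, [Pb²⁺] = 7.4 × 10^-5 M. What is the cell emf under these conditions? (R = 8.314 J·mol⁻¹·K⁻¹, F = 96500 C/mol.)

The Pb²⁺/Pb couple has the higher reduction potential and acts as the cathode, so E°_cell = -0.13 − (-0.28) = 0.15 V.
Balancing electrons gives n = 2; the reaction quotient is Q = [Co²⁺]/[Pb²⁺] = 38.2.
E = E° − (RT/nF) ln Q = 0.15 − (8.314×273)/(2×96500) × (3.644) = 0.150 − 0.043 = 0.107 V.

0.107 V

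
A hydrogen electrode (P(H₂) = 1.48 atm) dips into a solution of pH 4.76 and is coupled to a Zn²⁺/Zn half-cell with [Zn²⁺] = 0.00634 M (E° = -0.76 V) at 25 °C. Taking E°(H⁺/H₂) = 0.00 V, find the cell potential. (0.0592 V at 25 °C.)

The hydrogen couple is the cathode, so E°_cell = 0.76 V; n = 2.
[H⁺] = 10^(−4.76) = 1.7 × 10^-5 M, and Q = [Zn²⁺]·P(H₂) / [H⁺]^2 = 3.11 × 10^7.
E = E° − (0.0592/2) log Q = 0.76 − (0.0592/2)(7.492) = 0.538 V.

0.54 V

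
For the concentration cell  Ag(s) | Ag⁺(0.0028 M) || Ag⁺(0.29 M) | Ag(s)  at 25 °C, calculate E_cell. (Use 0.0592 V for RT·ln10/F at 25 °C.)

0.12 V

Both half-cells are Ag⁺/Ag, so E°_cell = 0. The concentrated side is the cathode; the cell reaction moves Ag⁺ from high to low concentration with n = 1.
Q = [Ag⁺]_dilute/[Ag⁺]_conc = 0.0028/0.29 = 0.00966.
E = 0 − (0.0592/1) log Q = −(0.0592/1)(-2.015) = 0.1193 V.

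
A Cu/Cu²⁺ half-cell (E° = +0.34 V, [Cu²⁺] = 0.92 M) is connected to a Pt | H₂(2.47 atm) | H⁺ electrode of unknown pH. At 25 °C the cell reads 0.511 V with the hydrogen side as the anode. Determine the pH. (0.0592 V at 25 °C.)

E°_cell = 0.34 V and n = 2.
log Q = n(E° − E)/0.0592 = 2×(0.34 − 0.511)/0.0592 = -5.777.
With Q = [H⁺]^2 / ([Cu²⁺]·P(H₂)), solving for [H⁺] gives log[H⁺] = -2.710, so pH = 2.71.

pH = 2.71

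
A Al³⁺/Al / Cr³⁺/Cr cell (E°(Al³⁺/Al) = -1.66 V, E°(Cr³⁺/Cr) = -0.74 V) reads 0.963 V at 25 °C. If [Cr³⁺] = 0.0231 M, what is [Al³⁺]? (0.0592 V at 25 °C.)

From the Nernst equation, log Q = n(E° − E)/0.0592 = 3(0.92 − 0.963)/0.0592 = -2.179, so Q = 0.00662.
With Q = [Al³⁺]/[Cr³⁺] and the known concentrations, [Al³⁺] in the numerator gives [Al³⁺] = 1.5 × 10^-4 M.

1.5 × 10^-4 M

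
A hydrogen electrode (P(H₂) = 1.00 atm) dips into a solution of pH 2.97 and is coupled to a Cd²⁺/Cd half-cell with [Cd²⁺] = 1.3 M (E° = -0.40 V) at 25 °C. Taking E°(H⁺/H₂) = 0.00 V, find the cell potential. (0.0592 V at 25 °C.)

The hydrogen couple is the cathode, so E°_cell = 0.40 V; n = 2.
[H⁺] = 10^(−2.97) = 0.0011 M, and Q = [Cd²⁺]·P(H₂) / [H⁺]^2 = 1.13 × 10^6.
E = E° − (0.0592/2) log Q = 0.40 − (0.0592/2)(6.054) = 0.221 V.

0.22 V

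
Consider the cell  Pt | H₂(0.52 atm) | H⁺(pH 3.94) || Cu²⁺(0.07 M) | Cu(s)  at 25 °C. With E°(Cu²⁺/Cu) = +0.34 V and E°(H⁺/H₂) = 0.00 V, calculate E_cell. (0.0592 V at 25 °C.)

0.53 V

The Cu²⁺/Cu couple is the cathode, so E°_cell = 0.34 V; n = 2.
[H⁺] = 10^(−3.94) = 1.1 × 10^-4 M, and Q = [H⁺]^2 / ([Cu²⁺]·P(H₂)) = 3.62 × 10^-7.
E = E° − (0.0592/2) log Q = 0.34 − (0.0592/2)(-6.441) = 0.531 V.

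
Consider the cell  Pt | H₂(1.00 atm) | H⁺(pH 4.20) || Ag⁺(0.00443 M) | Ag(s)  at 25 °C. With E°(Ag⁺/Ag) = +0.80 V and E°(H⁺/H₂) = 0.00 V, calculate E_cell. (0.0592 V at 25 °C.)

The Ag⁺/Ag couple is the cathode, so E°_cell = 0.80 V; n = 2.
[H⁺] = 10^(−4.20) = 6.3 × 10^-5 M, and Q = [H⁺]^2 / ([Ag⁺]^2·P(H₂)) = 2.03 × 10^-4.
E = E° − (0.0592/2) log Q = 0.80 − (0.0592/2)(-3.693) = 0.909 V.

0.91 V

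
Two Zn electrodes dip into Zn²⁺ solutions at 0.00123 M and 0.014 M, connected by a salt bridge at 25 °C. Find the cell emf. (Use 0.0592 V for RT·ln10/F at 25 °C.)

0.031 V

Both half-cells are Zn²⁺/Zn, so E°_cell = 0. The concentrated side is the cathode; the cell reaction moves Zn²⁺ from high to low concentration with n = 2.
Q = [Zn²⁺]_dilute/[Zn²⁺]_conc = 0.00123/0.014 = 0.0879.
E = 0 − (0.0592/2) log Q = −(0.0592/2)(-1.056) = 0.0313 V.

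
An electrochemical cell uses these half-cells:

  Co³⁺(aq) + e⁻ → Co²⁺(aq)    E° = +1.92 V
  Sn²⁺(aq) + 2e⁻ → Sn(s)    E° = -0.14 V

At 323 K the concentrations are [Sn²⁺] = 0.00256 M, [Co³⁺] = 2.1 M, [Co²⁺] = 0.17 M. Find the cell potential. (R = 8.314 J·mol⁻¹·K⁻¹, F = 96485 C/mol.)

The Co³⁺/Co²⁺ couple has the higher reduction potential and acts as the cathode, so E°_cell = +1.92 − (-0.14) = 2.06 V.
Balancing electrons gives n = 2; the reaction quotient is Q = [Sn²⁺]·[Co²⁺]^2/[Co³⁺]^2 = 1.68 × 10^-5.
E = E° − (RT/nF) ln Q = 2.06 − (8.314×323)/(2×96485) × (-10.996) = 2.060 + 0.153 = 2.213 V.

2.21 V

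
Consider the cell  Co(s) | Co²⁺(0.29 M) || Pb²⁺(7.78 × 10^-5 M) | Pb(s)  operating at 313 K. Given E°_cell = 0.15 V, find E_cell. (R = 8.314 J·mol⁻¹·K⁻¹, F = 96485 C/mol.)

Balancing electrons gives n = 2; the reaction quotient is Q = [Co²⁺]/[Pb²⁺] = 3730.
E = E° − (RT/nF) ln Q = 0.15 − (8.314×313)/(2×96485) × (8.223) = 0.150 − 0.111 = 0.039 V.

0.039 V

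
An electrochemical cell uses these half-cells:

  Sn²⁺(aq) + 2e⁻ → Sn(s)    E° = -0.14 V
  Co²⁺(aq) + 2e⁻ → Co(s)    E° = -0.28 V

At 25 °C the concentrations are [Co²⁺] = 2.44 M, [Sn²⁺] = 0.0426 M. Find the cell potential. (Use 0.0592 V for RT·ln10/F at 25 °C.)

The Sn²⁺/Sn couple has the higher reduction potential and acts as the cathode, so E°_cell = -0.14 − (-0.28) = 0.14 V.
Balancing electrons gives n = 2; the reaction quotient is Q = [Co²⁺]/[Sn²⁺] = 57.3.
At 25 °C, E = E° − (0.0592/n) log Q = 0.14 − (0.0592/2)(1.758) = 0.140 − 0.052 = 0.088 V.

0.088 V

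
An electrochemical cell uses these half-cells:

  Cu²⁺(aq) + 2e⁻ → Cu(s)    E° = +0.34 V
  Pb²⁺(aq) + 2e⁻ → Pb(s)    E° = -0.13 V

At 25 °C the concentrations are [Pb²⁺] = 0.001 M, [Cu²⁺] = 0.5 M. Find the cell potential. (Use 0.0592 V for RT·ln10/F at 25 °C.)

The Cu²⁺/Cu couple has the higher reduction potential and acts as the cathode, so E°_cell = +0.34 − (-0.13) = 0.47 V.
Balancing electrons gives n = 2; the reaction quotient is Q = [Pb²⁺]/[Cu²⁺] = 0.00200.
At 25 °C, E = E° − (0.0592/n) log Q = 0.47 − (0.0592/2)(-2.699) = 0.470 + 0.080 = 0.550 V.

0.550 V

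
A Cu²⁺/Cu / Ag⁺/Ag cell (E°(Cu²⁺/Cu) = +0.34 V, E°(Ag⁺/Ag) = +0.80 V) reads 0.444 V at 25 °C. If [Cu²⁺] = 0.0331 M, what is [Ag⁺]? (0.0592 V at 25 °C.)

0.098 M

From the Nernst equation, log Q = n(E° − E)/0.0592 = 2(0.46 − 0.444)/0.0592 = 0.541, so Q = 3.47.
With Q = [Cu²⁺]/[Ag⁺]^2 and the known concentrations, [Ag⁺]^2 in the denominator gives [Ag⁺] = 0.098 M.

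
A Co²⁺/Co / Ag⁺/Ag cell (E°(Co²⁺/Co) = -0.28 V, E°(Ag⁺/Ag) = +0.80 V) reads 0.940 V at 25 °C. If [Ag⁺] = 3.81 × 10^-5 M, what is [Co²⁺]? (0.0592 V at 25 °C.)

7.8 × 10^-5 M

From the Nernst equation, log Q = n(E° − E)/0.0592 = 2(1.08 − 0.940)/0.0592 = 4.730, so Q = 5.37 × 10^4.
With Q = [Co²⁺]/[Ag⁺]^2 and the known concentrations, [Co²⁺] in the numerator gives [Co²⁺] = 7.8 × 10^-5 M.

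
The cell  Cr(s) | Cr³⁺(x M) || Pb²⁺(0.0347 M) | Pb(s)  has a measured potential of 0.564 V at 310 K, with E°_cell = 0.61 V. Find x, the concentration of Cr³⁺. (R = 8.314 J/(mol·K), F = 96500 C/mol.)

1.1 M

From the Nernst equation, ln Q = nF(E° − E)/RT = 6×96500×(0.61 − 0.564)/(8.314×310) = 10.334, so Q = 3.08 × 10^4.
With Q = [Cr³⁺]^2/[Pb²⁺]^3 and the known concentrations, [Cr³⁺]^2 in the numerator gives [Cr³⁺] = 1.1 M.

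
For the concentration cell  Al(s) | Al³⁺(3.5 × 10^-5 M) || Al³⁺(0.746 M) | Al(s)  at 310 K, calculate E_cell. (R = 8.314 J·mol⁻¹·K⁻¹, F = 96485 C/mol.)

0.089 V

Both half-cells are Al³⁺/Al, so E°_cell = 0. The concentrated side is the cathode; the cell reaction moves Al³⁺ from high to low concentration with n = 3.
Q = [Al³⁺]_dilute/[Al³⁺]_conc = 3.5 × 10^-5/0.746 = 4.69 × 10^-5.
E = 0 − (RT/nF) ln Q = −((8.314×310)/(3×96485))(-9.967) = 0.0887 V.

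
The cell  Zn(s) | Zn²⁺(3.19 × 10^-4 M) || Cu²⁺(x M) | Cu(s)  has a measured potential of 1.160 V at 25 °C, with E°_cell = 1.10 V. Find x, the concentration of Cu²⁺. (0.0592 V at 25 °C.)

From the Nernst equation, log Q = n(E° − E)/0.0592 = 2(1.10 − 1.160)/0.0592 = -2.027, so Q = 0.00940.
With Q = [Zn²⁺]/[Cu²⁺] and the known concentrations, [Cu²⁺] in the denominator gives [Cu²⁺] = 0.034 M.

0.034 M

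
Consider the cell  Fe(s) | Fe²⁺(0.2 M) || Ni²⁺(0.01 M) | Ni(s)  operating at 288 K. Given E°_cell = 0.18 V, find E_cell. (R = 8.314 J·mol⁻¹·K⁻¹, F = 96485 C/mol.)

Balancing electrons gives n = 2; the reaction quotient is Q = [Fe²⁺]/[Ni²⁺] = 20.0.
E = E° − (RT/nF) ln Q = 0.18 − (8.314×288)/(2×96485) × (2.996) = 0.180 − 0.037 = 0.143 V.

0.143 V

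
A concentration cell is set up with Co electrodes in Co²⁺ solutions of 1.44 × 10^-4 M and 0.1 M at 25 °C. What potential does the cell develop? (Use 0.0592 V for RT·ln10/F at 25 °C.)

Both half-cells are Co²⁺/Co, so E°_cell = 0. The concentrated side is the cathode; the cell reaction moves Co²⁺ from high to low concentration with n = 2.
Q = [Co²⁺]_dilute/[Co²⁺]_conc = 1.44 × 10^-4/0.1 = 0.00144.
E = 0 − (0.0592/2) log Q = −(0.0592/2)(-2.842) = 0.0841 V.

0.084 V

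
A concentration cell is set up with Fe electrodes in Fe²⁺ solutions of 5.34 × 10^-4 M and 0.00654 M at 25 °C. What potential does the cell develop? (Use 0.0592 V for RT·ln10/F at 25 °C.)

Both half-cells are Fe²⁺/Fe, so E°_cell = 0. The concentrated side is the cathode; the cell reaction moves Fe²⁺ from high to low concentration with n = 2.
Q = [Fe²⁺]_dilute/[Fe²⁺]_conc = 5.34 × 10^-4/0.00654 = 0.0817.
E = 0 − (0.0592/2) log Q = −(0.0592/2)(-1.088) = 0.0322 V.

0.032 V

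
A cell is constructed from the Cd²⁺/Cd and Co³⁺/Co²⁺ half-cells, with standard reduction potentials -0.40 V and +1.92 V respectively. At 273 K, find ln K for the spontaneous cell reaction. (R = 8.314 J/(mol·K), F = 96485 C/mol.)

E°_cell = +1.92 − (-0.40) = 2.32 V, with n = 2 electrons transferred.
At equilibrium E = 0, so the Nernst equation gives ln K = nFE°/RT = (2)(96485)(2.32)/((8.314)(273)) = 197.24.

ln K = 197.2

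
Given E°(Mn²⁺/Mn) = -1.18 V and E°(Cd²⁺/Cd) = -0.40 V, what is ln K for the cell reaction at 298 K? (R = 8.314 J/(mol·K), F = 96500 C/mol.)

E°_cell = -0.40 − (-1.18) = 0.78 V, with n = 2 electrons transferred.
At equilibrium E = 0, so the Nernst equation gives ln K = nFE°/RT = (2)(96500)(0.78)/((8.314)(298)) = 60.76.

ln K = 60.8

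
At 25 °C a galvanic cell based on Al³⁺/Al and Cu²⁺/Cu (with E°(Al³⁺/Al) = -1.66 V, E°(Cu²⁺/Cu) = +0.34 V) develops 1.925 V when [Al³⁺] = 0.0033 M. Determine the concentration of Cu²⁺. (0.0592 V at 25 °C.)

From the Nernst equation, log Q = n(E° − E)/0.0592 = 6(2.00 − 1.925)/0.0592 = 7.601, so Q = 3.99 × 10^7.
With Q = [Al³⁺]^2/[Cu²⁺]^3 and the known concentrations, [Cu²⁺]^3 in the denominator gives [Cu²⁺] = 6.5 × 10^-5 M.

6.5 × 10^-5 M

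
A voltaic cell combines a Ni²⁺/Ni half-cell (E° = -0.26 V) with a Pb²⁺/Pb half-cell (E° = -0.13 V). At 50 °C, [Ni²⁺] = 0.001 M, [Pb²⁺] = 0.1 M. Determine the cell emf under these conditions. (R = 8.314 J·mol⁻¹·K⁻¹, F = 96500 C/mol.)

0.194 V

The Pb²⁺/Pb couple has the higher reduction potential and acts as the cathode, so E°_cell = -0.13 − (-0.26) = 0.13 V.
Balancing electrons gives n = 2; the reaction quotient is Q = [Ni²⁺]/[Pb²⁺] = 0.0100.
E = E° − (RT/nF) ln Q = 0.13 − (8.314×323)/(2×96500) × (-4.605) = 0.130 + 0.064 = 0.194 V.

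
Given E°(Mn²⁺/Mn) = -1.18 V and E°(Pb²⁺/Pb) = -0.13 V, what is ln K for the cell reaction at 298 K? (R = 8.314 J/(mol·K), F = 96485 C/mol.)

ln K = 81.8

E°_cell = -0.13 − (-1.18) = 1.05 V, with n = 2 electrons transferred.
At equilibrium E = 0, so the Nernst equation gives ln K = nFE°/RT = (2)(96485)(1.05)/((8.314)(298)) = 81.78.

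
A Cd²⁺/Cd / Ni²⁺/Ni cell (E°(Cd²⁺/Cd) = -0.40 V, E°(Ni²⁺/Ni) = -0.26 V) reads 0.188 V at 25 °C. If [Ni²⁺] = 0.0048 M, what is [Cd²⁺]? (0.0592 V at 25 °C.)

1.1 × 10^-4 M

From the Nernst equation, log Q = n(E° − E)/0.0592 = 2(0.14 − 0.188)/0.0592 = -1.622, so Q = 0.0239.
With Q = [Cd²⁺]/[Ni²⁺] and the known concentrations, [Cd²⁺] in the numerator gives [Cd²⁺] = 1.1 × 10^-4 M.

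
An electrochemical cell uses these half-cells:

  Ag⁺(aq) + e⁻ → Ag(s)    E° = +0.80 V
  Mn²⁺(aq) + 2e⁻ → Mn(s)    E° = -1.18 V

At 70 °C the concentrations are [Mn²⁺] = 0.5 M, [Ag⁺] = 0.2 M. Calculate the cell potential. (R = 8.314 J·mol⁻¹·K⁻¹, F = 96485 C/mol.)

The Ag⁺/Ag couple has the higher reduction potential and acts as the cathode, so E°_cell = +0.80 − (-1.18) = 1.98 V.
Balancing electrons gives n = 2; the reaction quotient is Q = [Mn²⁺]/[Ag⁺]^2 = 12.5.
E = E° − (RT/nF) ln Q = 1.98 − (8.314×343)/(2×96485) × (2.526) = 1.980 − 0.037 = 1.943 V.

1.94 V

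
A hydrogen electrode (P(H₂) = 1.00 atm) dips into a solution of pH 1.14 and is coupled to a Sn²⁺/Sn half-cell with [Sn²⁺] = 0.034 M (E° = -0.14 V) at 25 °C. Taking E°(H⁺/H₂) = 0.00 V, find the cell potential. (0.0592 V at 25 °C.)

The hydrogen couple is the cathode, so E°_cell = 0.14 V; n = 2.
[H⁺] = 10^(−1.14) = 0.072 M, and Q = [Sn²⁺]·P(H₂) / [H⁺]^2 = 6.48.
E = E° − (0.0592/2) log Q = 0.14 − (0.0592/2)(0.811) = 0.116 V.

0.12 V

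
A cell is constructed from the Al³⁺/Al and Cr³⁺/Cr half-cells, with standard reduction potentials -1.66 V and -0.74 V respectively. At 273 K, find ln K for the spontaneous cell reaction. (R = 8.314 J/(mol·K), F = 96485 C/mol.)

ln K = 117.3

E°_cell = -0.74 − (-1.66) = 0.92 V, with n = 3 electrons transferred.
At equilibrium E = 0, so the Nernst equation gives ln K = nFE°/RT = (3)(96485)(0.92)/((8.314)(273)) = 117.33.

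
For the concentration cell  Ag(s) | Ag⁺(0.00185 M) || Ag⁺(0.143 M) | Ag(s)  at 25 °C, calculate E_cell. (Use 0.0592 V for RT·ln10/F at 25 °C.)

Both half-cells are Ag⁺/Ag, so E°_cell = 0. The concentrated side is the cathode; the cell reaction moves Ag⁺ from high to low concentration with n = 1.
Q = [Ag⁺]_dilute/[Ag⁺]_conc = 0.00185/0.143 = 0.0129.
E = 0 − (0.0592/1) log Q = −(0.0592/1)(-1.888) = 0.1118 V.

0.11 V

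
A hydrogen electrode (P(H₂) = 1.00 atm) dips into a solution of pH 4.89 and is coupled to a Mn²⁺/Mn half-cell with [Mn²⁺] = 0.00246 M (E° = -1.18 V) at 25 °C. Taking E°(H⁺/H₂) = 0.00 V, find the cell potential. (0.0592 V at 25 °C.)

The hydrogen couple is the cathode, so E°_cell = 1.18 V; n = 2.
[H⁺] = 10^(−4.89) = 1.3 × 10^-5 M, and Q = [Mn²⁺]·P(H₂) / [H⁺]^2 = 1.48 × 10^7.
E = E° − (0.0592/2) log Q = 1.18 − (0.0592/2)(7.171) = 0.968 V.

0.97 V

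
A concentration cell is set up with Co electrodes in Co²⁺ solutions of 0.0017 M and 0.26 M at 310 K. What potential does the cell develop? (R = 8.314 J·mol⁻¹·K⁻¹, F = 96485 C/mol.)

0.067 V

Both half-cells are Co²⁺/Co, so E°_cell = 0. The concentrated side is the cathode; the cell reaction moves Co²⁺ from high to low concentration with n = 2.
Q = [Co²⁺]_dilute/[Co²⁺]_conc = 0.0017/0.26 = 0.00654.
E = 0 − (RT/nF) ln Q = −((8.314×310)/(2×96485))(-5.030) = 0.0672 V.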